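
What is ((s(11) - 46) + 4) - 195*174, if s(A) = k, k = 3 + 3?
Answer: -33966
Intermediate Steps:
k = 6
s(A) = 6
((s(11) - 46) + 4) - 195*174 = ((6 - 46) + 4) - 195*174 = (-40 + 4) - 33930 = -36 - 33930 = -33966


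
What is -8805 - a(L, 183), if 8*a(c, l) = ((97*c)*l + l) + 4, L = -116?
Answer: 1988489/8 ≈ 2.4856e+5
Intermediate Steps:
a(c, l) = ½ + l/8 + 97*c*l/8 (a(c, l) = (((97*c)*l + l) + 4)/8 = ((97*c*l + l) + 4)/8 = ((l + 97*c*l) + 4)/8 = (4 + l + 97*c*l)/8 = ½ + l/8 + 97*c*l/8)
-8805 - a(L, 183) = -8805 - (½ + (⅛)*183 + (97/8)*(-116)*183) = -8805 - (½ + 183/8 - 514779/2) = -8805 - 1*(-2058929/8) = -8805 + 2058929/8 = 1988489/8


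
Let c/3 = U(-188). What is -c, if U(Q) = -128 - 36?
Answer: 492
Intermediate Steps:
U(Q) = -164
c = -492 (c = 3*(-164) = -492)
-c = -1*(-492) = 492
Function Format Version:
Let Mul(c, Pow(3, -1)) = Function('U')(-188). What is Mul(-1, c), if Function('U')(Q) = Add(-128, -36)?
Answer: 492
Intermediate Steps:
Function('U')(Q) = -164
c = -492 (c = Mul(3, -164) = -492)
Mul(-1, c) = Mul(-1, -492) = 492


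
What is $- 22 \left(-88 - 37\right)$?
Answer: $2750$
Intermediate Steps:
$- 22 \left(-88 - 37\right) = \left(-22\right) \left(-125\right) = 2750$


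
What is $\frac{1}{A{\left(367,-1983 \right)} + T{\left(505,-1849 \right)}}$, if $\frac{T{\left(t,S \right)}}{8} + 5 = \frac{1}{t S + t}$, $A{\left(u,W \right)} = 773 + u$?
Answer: $\frac{116655}{128320499} \approx 0.00090909$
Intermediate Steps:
$T{\left(t,S \right)} = -40 + \frac{8}{t + S t}$ ($T{\left(t,S \right)} = -40 + \frac{8}{t S + t} = -40 + \frac{8}{S t + t} = -40 + \frac{8}{t + S t}$)
$\frac{1}{A{\left(367,-1983 \right)} + T{\left(505,-1849 \right)}} = \frac{1}{\left(773 + 367\right) + \frac{8 \left(1 - 2525 - \left(-9245\right) 505\right)}{505 \left(1 - 1849\right)}} = \frac{1}{1140 + 8 \cdot \frac{1}{505} \frac{1}{-1848} \left(1 - 2525 + 4668725\right)} = \frac{1}{1140 + 8 \cdot \frac{1}{505} \left(- \frac{1}{1848}\right) 4666201} = \frac{1}{1140 - \frac{4666201}{116655}} = \frac{1}{\frac{128320499}{116655}} = \frac{116655}{128320499}$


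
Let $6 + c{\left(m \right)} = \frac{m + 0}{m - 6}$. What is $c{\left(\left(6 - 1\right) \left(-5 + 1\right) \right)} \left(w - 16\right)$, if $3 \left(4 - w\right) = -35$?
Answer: $\frac{68}{39} \approx 1.7436$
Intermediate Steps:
$w = \frac{47}{3}$ ($w = 4 - - \frac{35}{3} = 4 + \frac{35}{3} = \frac{47}{3} \approx 15.667$)
$c{\left(m \right)} = -6 + \frac{m}{-6 + m}$ ($c{\left(m \right)} = -6 + \frac{m + 0}{m - 6} = -6 + \frac{m}{-6 + m}$)
$c{\left(\left(6 - 1\right) \left(-5 + 1\right) \right)} \left(w - 16\right) = \frac{36 - 5 \left(6 - 1\right) \left(-5 + 1\right)}{-6 + \left(6 - 1\right) \left(-5 + 1\right)} \left(\frac{47}{3} - 16\right) = \frac{36 - 5 \cdot 5 \left(-4\right)}{-6 + 5 \left(-4\right)} \left(- \frac{1}{3}\right) = \frac{36 - -100}{-6 - 20} \left(- \frac{1}{3}\right) = \frac{36 + 100}{-26} \left(- \frac{1}{3}\right) = \left(- \frac{1}{26}\right) 136 \left(- \frac{1}{3}\right) = \left(- \frac{68}{13}\right) \left(- \frac{1}{3}\right) = \frac{68}{39}$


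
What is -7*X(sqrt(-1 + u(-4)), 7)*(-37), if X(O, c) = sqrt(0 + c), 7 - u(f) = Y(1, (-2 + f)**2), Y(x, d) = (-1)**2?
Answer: 259*sqrt(7) ≈ 685.25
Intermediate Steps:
Y(x, d) = 1
u(f) = 6 (u(f) = 7 - 1*1 = 7 - 1 = 6)
X(O, c) = sqrt(c)
-7*X(sqrt(-1 + u(-4)), 7)*(-37) = -7*sqrt(7)*(-37) = 259*sqrt(7)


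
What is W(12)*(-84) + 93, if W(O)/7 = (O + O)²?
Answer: -338595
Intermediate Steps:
W(O) = 28*O² (W(O) = 7*(O + O)² = 7*(2*O)² = 7*(4*O²) = 28*O²)
W(12)*(-84) + 93 = (28*12²)*(-84) + 93 = (28*144)*(-84) + 93 = 4032*(-84) + 93 = -338688 + 93 = -338595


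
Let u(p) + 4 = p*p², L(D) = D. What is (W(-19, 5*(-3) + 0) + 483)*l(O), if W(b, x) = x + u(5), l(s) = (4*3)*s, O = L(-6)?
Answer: -42408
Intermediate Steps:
O = -6
l(s) = 12*s
u(p) = -4 + p³ (u(p) = -4 + p*p² = -4 + p³)
W(b, x) = 121 + x (W(b, x) = x + (-4 + 5³) = x + (-4 + 125) = x + 121 = 121 + x)
(W(-19, 5*(-3) + 0) + 483)*l(O) = ((121 + (5*(-3) + 0)) + 483)*(12*(-6)) = ((121 + (-15 + 0)) + 483)*(-72) = ((121 - 15) + 483)*(-72) = (106 + 483)*(-72) = 589*(-72) = -42408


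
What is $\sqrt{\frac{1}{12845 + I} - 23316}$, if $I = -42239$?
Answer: $\frac{7 i \sqrt{45680709170}}{9798} \approx 152.7 i$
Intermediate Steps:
$\sqrt{\frac{1}{12845 + I} - 23316} = \sqrt{\frac{1}{12845 - 42239} - 23316} = \sqrt{\frac{1}{-29394} - 23316} = \sqrt{- \frac{1}{29394} - 23316} = \sqrt{- \frac{685350505}{29394}} = \frac{7 i \sqrt{45680709170}}{9798}$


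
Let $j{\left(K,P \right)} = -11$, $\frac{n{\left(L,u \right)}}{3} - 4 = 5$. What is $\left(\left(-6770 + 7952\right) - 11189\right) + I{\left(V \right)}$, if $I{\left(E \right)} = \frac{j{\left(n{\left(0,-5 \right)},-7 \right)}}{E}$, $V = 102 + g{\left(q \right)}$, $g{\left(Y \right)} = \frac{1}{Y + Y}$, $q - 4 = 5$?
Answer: $- \frac{1671187}{167} \approx -10007.0$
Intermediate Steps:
$q = 9$ ($q = 4 + 5 = 9$)
$n{\left(L,u \right)} = 27$ ($n{\left(L,u \right)} = 12 + 3 \cdot 5 = 12 + 15 = 27$)
$g{\left(Y \right)} = \frac{1}{2 Y}$
$V = \frac{1837}{18}$ ($V = 102 + \frac{1}{2 \cdot 9} = 102 + \frac{1}{2} \cdot \frac{1}{9} = 102 + \frac{1}{18} = \frac{1837}{18} \approx 102.06$)
$I{\left(E \right)} = - \frac{11}{E}$
$\left(\left(-6770 + 7952\right) - 11189\right) + I{\left(V \right)} = \left(\left(-6770 + 7952\right) - 11189\right) - \frac{11}{\frac{1837}{18}} = \left(1182 - 11189\right) - \frac{18}{167} = -10007 - \frac{18}{167} = - \frac{1671187}{167}$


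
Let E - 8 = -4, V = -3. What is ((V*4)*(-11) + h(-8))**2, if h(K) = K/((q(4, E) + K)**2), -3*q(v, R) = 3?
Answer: 114147856/6561 ≈ 17398.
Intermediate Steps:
E = 4 (E = 8 - 4 = 4)
q(v, R) = -1 (q(v, R) = -1/3*3 = -1)
h(K) = K/(-1 + K)**2 (h(K) = K/((-1 + K)**2) = K/(-1 + K)**2)
((V*4)*(-11) + h(-8))**2 = (-3*4*(-11) - 8/(-1 - 8)**2)**2 = (-12*(-11) - 8/(-9)**2)**2 = (132 - 8*1/81)**2 = (132 - 8/81)**2 = (10684/81)**2 = 114147856/6561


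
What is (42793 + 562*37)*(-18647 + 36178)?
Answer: 1114743697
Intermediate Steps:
(42793 + 562*37)*(-18647 + 36178) = (42793 + 20794)*17531 = 63587*17531 = 1114743697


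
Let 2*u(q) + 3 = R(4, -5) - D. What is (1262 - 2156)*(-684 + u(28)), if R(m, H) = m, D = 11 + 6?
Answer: 618648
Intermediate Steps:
D = 17
u(q) = -8 (u(q) = -3/2 + (4 - 1*17)/2 = -3/2 + (4 - 17)/2 = -3/2 + (1/2)*(-13) = -3/2 - 13/2 = -8)
(1262 - 2156)*(-684 + u(28)) = (1262 - 2156)*(-684 - 8) = -894*(-692) = 618648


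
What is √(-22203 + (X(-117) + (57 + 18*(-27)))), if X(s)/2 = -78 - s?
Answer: 3*I*√2506 ≈ 150.18*I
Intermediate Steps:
X(s) = -156 - 2*s (X(s) = 2*(-78 - s) = -156 - 2*s)
√(-22203 + (X(-117) + (57 + 18*(-27)))) = √(-22203 + ((-156 - 2*(-117)) + (57 + 18*(-27)))) = √(-22203 + ((-156 + 234) + (57 - 486))) = √(-22203 + (78 - 429)) = √(-22203 - 351) = √(-22554) = 3*I*√2506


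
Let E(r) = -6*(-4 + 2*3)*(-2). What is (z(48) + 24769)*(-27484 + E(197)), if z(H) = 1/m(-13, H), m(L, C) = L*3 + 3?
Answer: -6121403795/9 ≈ -6.8016e+8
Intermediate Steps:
m(L, C) = 3 + 3*L (m(L, C) = 3*L + 3 = 3 + 3*L)
E(r) = 24 (E(r) = -6*(-4 + 6)*(-2) = -6*2*(-2) = -12*(-2) = 24)
z(H) = -1/36 (z(H) = 1/(3 + 3*(-13)) = 1/(3 - 39) = 1/(-36) = -1/36)
(z(48) + 24769)*(-27484 + E(197)) = (-1/36 + 24769)*(-27484 + 24) = (891683/36)*(-27460) = -6121403795/9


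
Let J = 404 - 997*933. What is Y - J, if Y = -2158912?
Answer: -1229115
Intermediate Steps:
J = -929797 (J = 404 - 930201 = -929797)
Y - J = -2158912 - 1*(-929797) = -2158912 + 929797 = -1229115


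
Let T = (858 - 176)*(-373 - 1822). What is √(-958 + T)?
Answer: 2*I*√374487 ≈ 1223.9*I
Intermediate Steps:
T = -1496990 (T = 682*(-2195) = -1496990)
√(-958 + T) = √(-958 - 1496990) = √(-1497948) = 2*I*√374487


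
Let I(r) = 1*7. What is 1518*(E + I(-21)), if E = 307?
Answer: 476652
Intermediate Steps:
I(r) = 7
1518*(E + I(-21)) = 1518*(307 + 7) = 1518*314 = 476652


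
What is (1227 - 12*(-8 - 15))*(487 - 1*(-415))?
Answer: 1355706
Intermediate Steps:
(1227 - 12*(-8 - 15))*(487 - 1*(-415)) = (1227 - 12*(-23))*(487 + 415) = (1227 + 276)*902 = 1503*902 = 1355706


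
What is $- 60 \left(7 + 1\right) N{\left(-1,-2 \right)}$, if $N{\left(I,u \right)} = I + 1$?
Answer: $0$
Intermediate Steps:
$N{\left(I,u \right)} = 1 + I$
$- 60 \left(7 + 1\right) N{\left(-1,-2 \right)} = - 60 \left(7 + 1\right) \left(1 - 1\right) = - 60 \cdot 8 \cdot 0 = \left(-60\right) 0 = 0$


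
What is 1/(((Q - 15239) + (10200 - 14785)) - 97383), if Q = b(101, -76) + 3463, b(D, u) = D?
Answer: -1/113643 ≈ -8.7995e-6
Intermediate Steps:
Q = 3564 (Q = 101 + 3463 = 3564)
1/(((Q - 15239) + (10200 - 14785)) - 97383) = 1/(((3564 - 15239) + (10200 - 14785)) - 97383) = 1/((-11675 - 4585) - 97383) = 1/(-16260 - 97383) = 1/(-113643) = -1/113643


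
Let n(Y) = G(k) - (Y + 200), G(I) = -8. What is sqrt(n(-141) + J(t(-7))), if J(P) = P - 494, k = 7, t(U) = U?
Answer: 2*I*sqrt(142) ≈ 23.833*I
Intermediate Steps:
J(P) = -494 + P
n(Y) = -208 - Y (n(Y) = -8 - (Y + 200) = -8 - (200 + Y) = -8 + (-200 - Y) = -208 - Y)
sqrt(n(-141) + J(t(-7))) = sqrt((-208 - 1*(-141)) + (-494 - 7)) = sqrt((-208 + 141) - 501) = sqrt(-67 - 501) = sqrt(-568) = 2*I*sqrt(142)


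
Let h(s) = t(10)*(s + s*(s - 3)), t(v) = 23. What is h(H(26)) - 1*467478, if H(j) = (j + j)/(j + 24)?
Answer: -292188102/625 ≈ -4.6750e+5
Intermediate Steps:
H(j) = 2*j/(24 + j) (H(j) = (2*j)/(24 + j) = 2*j/(24 + j))
h(s) = 23*s + 23*s*(-3 + s) (h(s) = 23*(s + s*(s - 3)) = 23*(s + s*(-3 + s)) = 23*s + 23*s*(-3 + s))
h(H(26)) - 1*467478 = 23*(2*26/(24 + 26))*(-2 + 2*26/(24 + 26)) - 1*467478 = 23*(2*26/50)*(-2 + 2*26/50) - 467478 = 23*(2*26*(1/50))*(-2 + 2*26*(1/50)) - 467478 = 23*(26/25)*(-2 + 26/25) - 467478 = 23*(26/25)*(-24/25) - 467478 = -14352/625 - 467478 = -292188102/625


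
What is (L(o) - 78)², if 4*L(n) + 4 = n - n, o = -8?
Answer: 6241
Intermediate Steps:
L(n) = -1 (L(n) = -1 + (n - n)/4 = -1 + (¼)*0 = -1 + 0 = -1)
(L(o) - 78)² = (-1 - 78)² = (-79)² = 6241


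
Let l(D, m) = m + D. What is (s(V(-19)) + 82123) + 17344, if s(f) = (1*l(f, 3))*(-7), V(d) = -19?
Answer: 99579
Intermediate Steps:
l(D, m) = D + m
s(f) = -21 - 7*f (s(f) = (1*(f + 3))*(-7) = (1*(3 + f))*(-7) = (3 + f)*(-7) = -21 - 7*f)
(s(V(-19)) + 82123) + 17344 = ((-21 - 7*(-19)) + 82123) + 17344 = ((-21 + 133) + 82123) + 17344 = (112 + 82123) + 17344 = 82235 + 17344 = 99579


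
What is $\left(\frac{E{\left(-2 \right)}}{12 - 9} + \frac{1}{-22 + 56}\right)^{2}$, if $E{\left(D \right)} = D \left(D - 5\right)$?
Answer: $\frac{229441}{10404} \approx 22.053$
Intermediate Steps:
$E{\left(D \right)} = D \left(-5 + D\right)$
$\left(\frac{E{\left(-2 \right)}}{12 - 9} + \frac{1}{-22 + 56}\right)^{2} = \left(\frac{\left(-2\right) \left(-5 - 2\right)}{12 - 9} + \frac{1}{-22 + 56}\right)^{2} = \left(\frac{\left(-2\right) \left(-7\right)}{3} + \frac{1}{34}\right)^{2} = \left(\frac{1}{3} \cdot 14 + \frac{1}{34}\right)^{2} = \left(\frac{14}{3} + \frac{1}{34}\right)^{2} = \left(\frac{479}{102}\right)^{2} = \frac{229441}{10404}$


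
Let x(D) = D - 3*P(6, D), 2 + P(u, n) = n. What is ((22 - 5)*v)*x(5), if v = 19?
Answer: -1292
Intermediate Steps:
P(u, n) = -2 + n
x(D) = 6 - 2*D (x(D) = D - 3*(-2 + D) = D + (6 - 3*D) = 6 - 2*D)
((22 - 5)*v)*x(5) = ((22 - 5)*19)*(6 - 2*5) = (17*19)*(6 - 10) = 323*(-4) = -1292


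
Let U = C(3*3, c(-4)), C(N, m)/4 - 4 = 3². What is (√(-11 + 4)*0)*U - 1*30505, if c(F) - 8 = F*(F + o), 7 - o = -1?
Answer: -30505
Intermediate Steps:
o = 8 (o = 7 - 1*(-1) = 7 + 1 = 8)
c(F) = 8 + F*(8 + F) (c(F) = 8 + F*(F + 8) = 8 + F*(8 + F))
C(N, m) = 52 (C(N, m) = 16 + 4*3² = 16 + 4*9 = 16 + 36 = 52)
U = 52
(√(-11 + 4)*0)*U - 1*30505 = (√(-11 + 4)*0)*52 - 1*30505 = (√(-7)*0)*52 - 30505 = ((I*√7)*0)*52 - 30505 = 0*52 - 30505 = 0 - 30505 = -30505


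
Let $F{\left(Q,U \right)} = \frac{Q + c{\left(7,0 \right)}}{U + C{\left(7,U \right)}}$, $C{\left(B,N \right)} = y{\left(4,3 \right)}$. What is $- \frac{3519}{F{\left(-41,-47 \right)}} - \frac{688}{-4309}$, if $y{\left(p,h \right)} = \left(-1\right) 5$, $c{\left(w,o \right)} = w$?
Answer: $- \frac{23190350}{4309} \approx -5381.8$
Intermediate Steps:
$y{\left(p,h \right)} = -5$
$C{\left(B,N \right)} = -5$
$F{\left(Q,U \right)} = \frac{7 + Q}{-5 + U}$ ($F{\left(Q,U \right)} = \frac{Q + 7}{U - 5} = \frac{7 + Q}{-5 + U}$)
$- \frac{3519}{F{\left(-41,-47 \right)}} - \frac{688}{-4309} = - \frac{3519}{\frac{1}{-5 - 47} \left(7 - 41\right)} - \frac{688}{-4309} = - \frac{3519}{\frac{1}{-52} \left(-34\right)} - - \frac{688}{4309} = - \frac{3519}{\left(- \frac{1}{52}\right) \left(-34\right)} + \frac{688}{4309} = - \frac{3519}{\frac{17}{26}} + \frac{688}{4309} = \left(-3519\right) \frac{26}{17} + \frac{688}{4309} = -5382 + \frac{688}{4309} = - \frac{23190350}{4309}$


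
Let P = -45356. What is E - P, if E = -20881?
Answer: 24475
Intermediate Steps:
E - P = -20881 - 1*(-45356) = -20881 + 45356 = 24475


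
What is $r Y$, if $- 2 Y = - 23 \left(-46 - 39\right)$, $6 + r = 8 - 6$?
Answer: $3910$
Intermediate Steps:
$r = -4$ ($r = -6 + \left(8 - 6\right) = -6 + 2 = -4$)
$Y = - \frac{1955}{2}$ ($Y = - \frac{\left(-23\right) \left(-46 - 39\right)}{2} = - \frac{\left(-23\right) \left(-85\right)}{2} = \left(- \frac{1}{2}\right) 1955 = - \frac{1955}{2} \approx -977.5$)
$r Y = \left(-4\right) \left(- \frac{1955}{2}\right) = 3910$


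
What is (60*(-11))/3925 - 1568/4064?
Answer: -55229/99695 ≈ -0.55398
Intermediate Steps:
(60*(-11))/3925 - 1568/4064 = -660*1/3925 - 1568*1/4064 = -132/785 - 49/127 = -55229/99695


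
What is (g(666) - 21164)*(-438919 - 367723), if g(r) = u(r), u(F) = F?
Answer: 16534547716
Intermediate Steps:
g(r) = r
(g(666) - 21164)*(-438919 - 367723) = (666 - 21164)*(-438919 - 367723) = -20498*(-806642) = 16534547716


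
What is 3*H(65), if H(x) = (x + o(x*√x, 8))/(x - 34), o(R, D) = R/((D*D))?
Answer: 195/31 + 195*√65/1984 ≈ 7.0827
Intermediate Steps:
o(R, D) = R/D² (o(R, D) = R/(D²) = R/D²)
H(x) = (x + x^(3/2)/64)/(-34 + x) (H(x) = (x + (x*√x)/8²)/(x - 34) = (x + x^(3/2)*(1/64))/(-34 + x) = (x + x^(3/2)/64)/(-34 + x))
3*H(65) = 3*((65 + 65^(3/2)/64)/(-34 + 65)) = 3*((65 + (65*√65)/64)/31) = 3*((65 + 65*√65/64)/31) = 3*(65/31 + 65*√65/1984) = 195/31 + 195*√65/1984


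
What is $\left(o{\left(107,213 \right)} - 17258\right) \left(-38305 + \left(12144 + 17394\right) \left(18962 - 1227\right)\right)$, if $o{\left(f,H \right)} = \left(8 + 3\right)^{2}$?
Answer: $-8976671208125$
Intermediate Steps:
$o{\left(f,H \right)} = 121$ ($o{\left(f,H \right)} = 11^{2} = 121$)
$\left(o{\left(107,213 \right)} - 17258\right) \left(-38305 + \left(12144 + 17394\right) \left(18962 - 1227\right)\right) = \left(121 - 17258\right) \left(-38305 + \left(12144 + 17394\right) \left(18962 - 1227\right)\right) = - 17137 \left(-38305 + 29538 \cdot 17735\right) = - 17137 \left(-38305 + 523856430\right) = \left(-17137\right) 523818125 = -8976671208125$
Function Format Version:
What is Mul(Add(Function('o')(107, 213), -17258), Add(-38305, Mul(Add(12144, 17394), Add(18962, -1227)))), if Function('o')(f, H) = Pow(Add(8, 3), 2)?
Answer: -8976671208125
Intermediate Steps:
Function('o')(f, H) = 121 (Function('o')(f, H) = Pow(11, 2) = 121)
Mul(Add(Function('o')(107, 213), -17258), Add(-38305, Mul(Add(12144, 17394), Add(18962, -1227)))) = Mul(Add(121, -17258), Add(-38305, Mul(Add(12144, 17394), Add(18962, -1227)))) = Mul(-17137, Add(-38305, Mul(29538, 17735))) = Mul(-17137, Add(-38305, 523856430)) = Mul(-17137, 523818125) = -8976671208125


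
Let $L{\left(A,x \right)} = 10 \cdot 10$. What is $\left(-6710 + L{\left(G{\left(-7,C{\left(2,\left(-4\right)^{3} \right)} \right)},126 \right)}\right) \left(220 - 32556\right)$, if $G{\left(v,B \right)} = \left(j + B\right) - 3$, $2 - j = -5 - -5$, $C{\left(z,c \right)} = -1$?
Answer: $213740960$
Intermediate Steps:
$j = 2$ ($j = 2 - \left(-5 - -5\right) = 2 - \left(-5 + 5\right) = 2 - 0 = 2 + 0 = 2$)
$G{\left(v,B \right)} = -1 + B$ ($G{\left(v,B \right)} = \left(2 + B\right) - 3 = -1 + B$)
$L{\left(A,x \right)} = 100$
$\left(-6710 + L{\left(G{\left(-7,C{\left(2,\left(-4\right)^{3} \right)} \right)},126 \right)}\right) \left(220 - 32556\right) = \left(-6710 + 100\right) \left(220 - 32556\right) = \left(-6610\right) \left(-32336\right) = 213740960$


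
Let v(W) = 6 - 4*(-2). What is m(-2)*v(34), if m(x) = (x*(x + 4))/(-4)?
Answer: 14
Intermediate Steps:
m(x) = -x*(4 + x)/4 (m(x) = (x*(4 + x))*(-¼) = -x*(4 + x)/4)
v(W) = 14 (v(W) = 6 + 8 = 14)
m(-2)*v(34) = -¼*(-2)*(4 - 2)*14 = -¼*(-2)*2*14 = 1*14 = 14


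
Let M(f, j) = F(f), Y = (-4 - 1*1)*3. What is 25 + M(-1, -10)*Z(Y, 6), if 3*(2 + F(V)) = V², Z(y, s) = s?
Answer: 15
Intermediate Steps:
Y = -15 (Y = (-4 - 1)*3 = -5*3 = -15)
F(V) = -2 + V²/3
M(f, j) = -2 + f²/3
25 + M(-1, -10)*Z(Y, 6) = 25 + (-2 + (⅓)*(-1)²)*6 = 25 + (-2 + (⅓)*1)*6 = 25 + (-2 + ⅓)*6 = 25 - 5/3*6 = 25 - 10 = 15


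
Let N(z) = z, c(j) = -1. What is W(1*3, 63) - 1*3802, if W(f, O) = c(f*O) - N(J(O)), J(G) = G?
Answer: -3866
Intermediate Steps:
W(f, O) = -1 - O
W(1*3, 63) - 1*3802 = (-1 - 1*63) - 1*3802 = (-1 - 63) - 3802 = -64 - 3802 = -3866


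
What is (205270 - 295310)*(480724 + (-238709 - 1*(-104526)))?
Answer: -31202551640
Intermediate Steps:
(205270 - 295310)*(480724 + (-238709 - 1*(-104526))) = -90040*(480724 + (-238709 + 104526)) = -90040*(480724 - 134183) = -90040*346541 = -31202551640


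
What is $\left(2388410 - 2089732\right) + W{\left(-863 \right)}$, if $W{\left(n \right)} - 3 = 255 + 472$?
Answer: $299408$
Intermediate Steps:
$W{\left(n \right)} = 730$ ($W{\left(n \right)} = 3 + \left(255 + 472\right) = 3 + 727 = 730$)
$\left(2388410 - 2089732\right) + W{\left(-863 \right)} = \left(2388410 - 2089732\right) + 730 = 298678 + 730 = 299408$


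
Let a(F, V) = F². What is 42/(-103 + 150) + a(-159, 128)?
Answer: 1188249/47 ≈ 25282.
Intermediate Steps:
42/(-103 + 150) + a(-159, 128) = 42/(-103 + 150) + (-159)² = 42/47 + 25281 = 1188249/47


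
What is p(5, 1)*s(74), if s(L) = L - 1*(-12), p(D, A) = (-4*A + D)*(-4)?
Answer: -344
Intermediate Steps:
p(D, A) = -4*D + 16*A (p(D, A) = (D - 4*A)*(-4) = -4*D + 16*A)
s(L) = 12 + L (s(L) = L + 12 = 12 + L)
p(5, 1)*s(74) = (-4*5 + 16*1)*(12 + 74) = (-20 + 16)*86 = -4*86 = -344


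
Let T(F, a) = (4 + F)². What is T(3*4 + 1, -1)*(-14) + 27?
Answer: -4019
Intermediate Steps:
T(3*4 + 1, -1)*(-14) + 27 = (4 + (3*4 + 1))²*(-14) + 27 = (4 + (12 + 1))²*(-14) + 27 = (4 + 13)²*(-14) + 27 = 17²*(-14) + 27 = 289*(-14) + 27 = -4046 + 27 = -4019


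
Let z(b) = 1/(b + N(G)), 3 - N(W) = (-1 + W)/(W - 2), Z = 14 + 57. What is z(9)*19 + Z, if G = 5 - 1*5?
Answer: 1671/23 ≈ 72.652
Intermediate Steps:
Z = 71
G = 0 (G = 5 - 5 = 0)
N(W) = 3 - (-1 + W)/(-2 + W) (N(W) = 3 - (-1 + W)/(W - 2) = 3 - (-1 + W)/(-2 + W))
z(b) = 1/(5/2 + b) (z(b) = 1/(b + (-5 + 2*0)/(-2 + 0)) = 1/(b + (-5 + 0)/(-2)) = 1/(b - ½*(-5)) = 1/(b + 5/2) = 1/(5/2 + b))
z(9)*19 + Z = (2/(5 + 2*9))*19 + 71 = (2/(5 + 18))*19 + 71 = (2/23)*19 + 71 = 38/23 + 71 = 1671/23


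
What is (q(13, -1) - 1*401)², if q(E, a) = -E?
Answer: 171396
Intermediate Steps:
(q(13, -1) - 1*401)² = (-1*13 - 1*401)² = (-13 - 401)² = (-414)² = 171396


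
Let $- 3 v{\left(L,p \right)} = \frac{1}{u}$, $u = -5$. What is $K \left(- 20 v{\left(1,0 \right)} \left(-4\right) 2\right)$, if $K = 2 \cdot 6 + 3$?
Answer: $160$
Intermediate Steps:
$v{\left(L,p \right)} = \frac{1}{15}$ ($v{\left(L,p \right)} = - \frac{1}{3 \left(-5\right)} = \left(- \frac{1}{3}\right) \left(- \frac{1}{5}\right) = \frac{1}{15}$)
$K = 15$ ($K = 12 + 3 = 15$)
$K \left(- 20 v{\left(1,0 \right)} \left(-4\right) 2\right) = 15 \left(- 20 \cdot \frac{1}{15} \left(-4\right) 2\right) = 15 \left(- 20 \left(\left(- \frac{4}{15}\right) 2\right)\right) = 15 \left(\left(-20\right) \left(- \frac{8}{15}\right)\right) = 15 \cdot \frac{32}{3} = 160$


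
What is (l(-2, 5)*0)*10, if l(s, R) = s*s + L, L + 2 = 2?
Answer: 0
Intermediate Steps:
L = 0 (L = -2 + 2 = 0)
l(s, R) = s² (l(s, R) = s*s + 0 = s² + 0 = s²)
(l(-2, 5)*0)*10 = ((-2)²*0)*10 = (4*0)*10 = 0*10 = 0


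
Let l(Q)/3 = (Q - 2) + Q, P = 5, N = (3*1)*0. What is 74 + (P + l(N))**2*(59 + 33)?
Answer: 166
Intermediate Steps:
N = 0 (N = 3*0 = 0)
l(Q) = -6 + 6*Q (l(Q) = 3*((Q - 2) + Q) = 3*((-2 + Q) + Q) = 3*(-2 + 2*Q) = -6 + 6*Q)
74 + (P + l(N))**2*(59 + 33) = 74 + (5 + (-6 + 6*0))**2*(59 + 33) = 74 + (5 + (-6 + 0))**2*92 = 74 + (5 - 6)**2*92 = 74 + (-1)**2*92 = 74 + 1*92 = 74 + 92 = 166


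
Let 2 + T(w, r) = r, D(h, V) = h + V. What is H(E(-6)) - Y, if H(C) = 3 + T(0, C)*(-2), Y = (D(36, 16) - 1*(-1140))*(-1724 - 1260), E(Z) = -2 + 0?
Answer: 3556939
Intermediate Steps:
E(Z) = -2
D(h, V) = V + h
T(w, r) = -2 + r
Y = -3556928 (Y = ((16 + 36) - 1*(-1140))*(-1724 - 1260) = (52 + 1140)*(-2984) = 1192*(-2984) = -3556928)
H(C) = 7 - 2*C (H(C) = 3 + (-2 + C)*(-2) = 3 + (4 - 2*C) = 7 - 2*C)
H(E(-6)) - Y = (7 - 2*(-2)) - 1*(-3556928) = (7 + 4) + 3556928 = 11 + 3556928 = 3556939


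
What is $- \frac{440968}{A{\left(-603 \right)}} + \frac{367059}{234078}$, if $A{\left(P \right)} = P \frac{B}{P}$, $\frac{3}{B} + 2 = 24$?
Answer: $- \frac{756952954637}{234078} \approx -3.2338 \cdot 10^{6}$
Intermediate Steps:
$B = \frac{3}{22}$ ($B = \frac{3}{-2 + 24} = \frac{3}{22} \approx 0.13636$)
$A{\left(P \right)} = \frac{3}{22}$ ($A{\left(P \right)} = P \frac{3}{22 P} = \frac{3}{22}$)
$- \frac{440968}{A{\left(-603 \right)}} + \frac{367059}{234078} = - \frac{440968}{\frac{3}{22}} + \frac{367059}{234078} = \left(-440968\right) \frac{22}{3} + 367059 \cdot \frac{1}{234078} = - \frac{9701296}{3} + \frac{122353}{78026} = - \frac{756952954637}{234078}$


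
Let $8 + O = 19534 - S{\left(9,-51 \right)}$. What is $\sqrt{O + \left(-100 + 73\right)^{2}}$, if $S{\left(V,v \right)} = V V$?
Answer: $\sqrt{20174} \approx 142.04$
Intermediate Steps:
$S{\left(V,v \right)} = V^{2}$
$O = 19445$ ($O = -8 + \left(19534 - 9^{2}\right) = -8 + \left(19534 - 81\right) = -8 + 19453 = 19445$)
$\sqrt{O + \left(-100 + 73\right)^{2}} = \sqrt{19445 + \left(-100 + 73\right)^{2}} = \sqrt{19445 + \left(-27\right)^{2}} = \sqrt{19445 + 729} = \sqrt{20174}$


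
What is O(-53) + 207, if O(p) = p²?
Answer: 3016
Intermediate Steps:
O(-53) + 207 = (-53)² + 207 = 2809 + 207 = 3016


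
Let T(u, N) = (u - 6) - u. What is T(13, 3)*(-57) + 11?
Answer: 353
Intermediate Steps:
T(u, N) = -6 (T(u, N) = (-6 + u) - u = -6)
T(13, 3)*(-57) + 11 = -6*(-57) + 11 = 342 + 11 = 353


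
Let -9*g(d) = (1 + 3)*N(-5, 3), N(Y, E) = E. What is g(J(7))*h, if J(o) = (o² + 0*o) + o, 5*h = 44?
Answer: -176/15 ≈ -11.733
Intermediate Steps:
h = 44/5 (h = (⅕)*44 = 44/5 ≈ 8.8000)
J(o) = o + o² (J(o) = (o² + 0) + o = o² + o = o + o²)
g(d) = -4/3 (g(d) = -(1 + 3)*3/9 = -4*3/9 = -⅑*12 = -4/3)
g(J(7))*h = -4/3*44/5 = -176/15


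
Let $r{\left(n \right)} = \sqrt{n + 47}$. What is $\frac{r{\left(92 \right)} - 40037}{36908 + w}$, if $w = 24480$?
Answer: $- \frac{40037}{61388} + \frac{\sqrt{139}}{61388} \approx -0.652$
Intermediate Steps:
$r{\left(n \right)} = \sqrt{47 + n}$
$\frac{r{\left(92 \right)} - 40037}{36908 + w} = \frac{\sqrt{47 + 92} - 40037}{36908 + 24480} = \frac{\sqrt{139} - 40037}{61388} = \left(-40037 + \sqrt{139}\right) \frac{1}{61388} = - \frac{40037}{61388} + \frac{\sqrt{139}}{61388}$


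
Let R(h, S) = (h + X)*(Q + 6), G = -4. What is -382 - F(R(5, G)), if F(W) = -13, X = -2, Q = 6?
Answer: -369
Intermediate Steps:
R(h, S) = -24 + 12*h (R(h, S) = (h - 2)*(6 + 6) = (-2 + h)*12 = -24 + 12*h)
-382 - F(R(5, G)) = -382 - 1*(-13) = -382 + 13 = -369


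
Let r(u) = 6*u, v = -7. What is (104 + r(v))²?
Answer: 3844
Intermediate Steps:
(104 + r(v))² = (104 + 6*(-7))² = (104 - 42)² = 62² = 3844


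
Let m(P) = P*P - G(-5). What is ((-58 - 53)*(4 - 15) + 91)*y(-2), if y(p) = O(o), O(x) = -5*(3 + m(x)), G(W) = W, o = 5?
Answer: -216480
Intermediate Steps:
m(P) = 5 + P**2 (m(P) = P*P - 1*(-5) = P**2 + 5 = 5 + P**2)
O(x) = -40 - 5*x**2 (O(x) = -5*(3 + (5 + x**2)) = -5*(8 + x**2) = -40 - 5*x**2)
y(p) = -165 (y(p) = -40 - 5*5**2 = -40 - 5*25 = -40 - 125 = -165)
((-58 - 53)*(4 - 15) + 91)*y(-2) = ((-58 - 53)*(4 - 15) + 91)*(-165) = (-111*(-11) + 91)*(-165) = (1221 + 91)*(-165) = 1312*(-165) = -216480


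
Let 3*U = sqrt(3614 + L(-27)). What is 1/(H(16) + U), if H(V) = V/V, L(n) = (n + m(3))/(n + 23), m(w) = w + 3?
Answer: -36/14441 + 6*sqrt(14477)/14441 ≈ 0.047498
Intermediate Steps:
m(w) = 3 + w
L(n) = (6 + n)/(23 + n) (L(n) = (n + (3 + 3))/(n + 23) = (n + 6)/(23 + n) = (6 + n)/(23 + n))
H(V) = 1
U = sqrt(14477)/6 (U = sqrt(3614 + (6 - 27)/(23 - 27))/3 = sqrt(3614 - 21/(-4))/3 = sqrt(3614 - 1/4*(-21))/3 = sqrt(3614 + 21/4)/3 = sqrt(14477/4)/3 = (sqrt(14477)/2)/3 = sqrt(14477)/6 ≈ 20.053)
1/(H(16) + U) = 1/(1 + sqrt(14477)/6)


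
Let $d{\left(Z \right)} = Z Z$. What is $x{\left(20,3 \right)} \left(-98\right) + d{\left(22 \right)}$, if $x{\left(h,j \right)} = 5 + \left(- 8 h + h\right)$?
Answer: $13714$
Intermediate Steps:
$d{\left(Z \right)} = Z^{2}$
$x{\left(h,j \right)} = 5 - 7 h$
$x{\left(20,3 \right)} \left(-98\right) + d{\left(22 \right)} = \left(5 - 140\right) \left(-98\right) + 22^{2} = \left(5 - 140\right) \left(-98\right) + 484 = \left(-135\right) \left(-98\right) + 484 = 13230 + 484 = 13714$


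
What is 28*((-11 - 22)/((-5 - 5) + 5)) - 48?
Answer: 684/5 ≈ 136.80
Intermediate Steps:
28*((-11 - 22)/((-5 - 5) + 5)) - 48 = 28*(-33/(-10 + 5)) - 48 = 28*(-33/(-5)) - 48 = 28*(-33*(-⅕)) - 48 = 28*(33/5) - 48 = 924/5 - 48 = 684/5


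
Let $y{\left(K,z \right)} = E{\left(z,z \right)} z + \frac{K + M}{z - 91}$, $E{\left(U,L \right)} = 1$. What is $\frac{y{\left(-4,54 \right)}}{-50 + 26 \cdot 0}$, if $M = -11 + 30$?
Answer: $- \frac{1983}{1850} \approx -1.0719$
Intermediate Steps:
$M = 19$
$y{\left(K,z \right)} = z + \frac{19 + K}{-91 + z}$ ($y{\left(K,z \right)} = 1 z + \frac{K + 19}{z - 91} = z + \frac{19 + K}{-91 + z}$)
$\frac{y{\left(-4,54 \right)}}{-50 + 26 \cdot 0} = \frac{\frac{1}{-91 + 54} \left(19 - 4 + 54^{2} - 4914\right)}{-50 + 26 \cdot 0} = \frac{\frac{1}{-37} \left(19 - 4 + 2916 - 4914\right)}{-50 + 0} = \frac{\left(- \frac{1}{37}\right) \left(-1983\right)}{-50} = \frac{1983}{37} \left(- \frac{1}{50}\right) = - \frac{1983}{1850}$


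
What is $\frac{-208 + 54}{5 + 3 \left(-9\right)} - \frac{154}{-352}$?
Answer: $\frac{119}{16} \approx 7.4375$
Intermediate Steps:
$\frac{-208 + 54}{5 + 3 \left(-9\right)} - \frac{154}{-352} = - \frac{154}{5 - 27} - - \frac{7}{16} = - \frac{154}{-22} + \frac{7}{16} = \left(-154\right) \left(- \frac{1}{22}\right) + \frac{7}{16} = 7 + \frac{7}{16} = \frac{119}{16}$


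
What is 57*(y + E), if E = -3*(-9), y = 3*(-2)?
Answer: 1197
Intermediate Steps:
y = -6
E = 27
57*(y + E) = 57*(-6 + 27) = 57*21 = 1197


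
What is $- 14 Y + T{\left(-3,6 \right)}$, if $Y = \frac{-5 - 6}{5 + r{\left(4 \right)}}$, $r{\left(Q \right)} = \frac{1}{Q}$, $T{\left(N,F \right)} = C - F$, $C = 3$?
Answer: $\frac{79}{3} \approx 26.333$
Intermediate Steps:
$T{\left(N,F \right)} = 3 - F$
$Y = - \frac{44}{21}$ ($Y = \frac{-5 - 6}{5 + \frac{1}{4}} = - \frac{11}{5 + \frac{1}{4}} = - \frac{11}{\frac{21}{4}} = \left(-11\right) \frac{4}{21} = - \frac{44}{21} \approx -2.0952$)
$- 14 Y + T{\left(-3,6 \right)} = \left(-14\right) \left(- \frac{44}{21}\right) + \left(3 - 6\right) = \frac{88}{3} + \left(3 - 6\right) = \frac{88}{3} - 3 = \frac{79}{3}$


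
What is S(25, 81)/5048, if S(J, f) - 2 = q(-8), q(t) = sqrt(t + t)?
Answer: 1/2524 + I/1262 ≈ 0.0003962 + 0.00079239*I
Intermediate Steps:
q(t) = sqrt(2)*sqrt(t) (q(t) = sqrt(2*t) = sqrt(2)*sqrt(t))
S(J, f) = 2 + 4*I (S(J, f) = 2 + sqrt(2)*sqrt(-8) = 2 + sqrt(2)*(2*I*sqrt(2)) = 2 + 4*I)
S(25, 81)/5048 = (2 + 4*I)/5048 = (2 + 4*I)*(1/5048) = 1/2524 + I/1262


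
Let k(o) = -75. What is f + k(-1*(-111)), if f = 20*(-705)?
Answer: -14175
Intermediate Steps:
f = -14100
f + k(-1*(-111)) = -14100 - 75 = -14175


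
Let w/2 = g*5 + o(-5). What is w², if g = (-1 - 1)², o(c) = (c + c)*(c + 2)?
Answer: 10000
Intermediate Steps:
o(c) = 2*c*(2 + c) (o(c) = (2*c)*(2 + c) = 2*c*(2 + c))
g = 4 (g = (-2)² = 4)
w = 100 (w = 2*(4*5 + 2*(-5)*(2 - 5)) = 2*(20 + 2*(-5)*(-3)) = 2*(20 + 30) = 2*50 = 100)
w² = 100² = 10000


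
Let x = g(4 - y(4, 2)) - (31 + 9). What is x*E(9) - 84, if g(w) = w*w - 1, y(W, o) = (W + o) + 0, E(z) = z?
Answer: -417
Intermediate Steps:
y(W, o) = W + o
g(w) = -1 + w**2 (g(w) = w**2 - 1 = -1 + w**2)
x = -37 (x = (-1 + (4 - (4 + 2))**2) - (31 + 9) = (-1 + (4 - 1*6)**2) - 1*40 = (-1 + (4 - 6)**2) - 40 = (-1 + (-2)**2) - 40 = (-1 + 4) - 40 = 3 - 40 = -37)
x*E(9) - 84 = -37*9 - 84 = -333 - 84 = -417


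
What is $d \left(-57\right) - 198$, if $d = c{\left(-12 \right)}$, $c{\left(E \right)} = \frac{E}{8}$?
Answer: $- \frac{225}{2} \approx -112.5$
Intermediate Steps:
$c{\left(E \right)} = \frac{E}{8}$ ($c{\left(E \right)} = E \frac{1}{8} = \frac{E}{8}$)
$d = - \frac{3}{2}$ ($d = \frac{1}{8} \left(-12\right) = - \frac{3}{2} \approx -1.5$)
$d \left(-57\right) - 198 = \left(- \frac{3}{2}\right) \left(-57\right) - 198 = \frac{171}{2} - 198 = - \frac{225}{2}$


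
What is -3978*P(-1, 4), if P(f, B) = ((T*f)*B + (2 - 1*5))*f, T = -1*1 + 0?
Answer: 3978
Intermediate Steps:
T = -1 (T = -1 + 0 = -1)
P(f, B) = f*(-3 - B*f) (P(f, B) = ((-f)*B + (2 - 1*5))*f = (-B*f + (2 - 5))*f = (-B*f - 3)*f = (-3 - B*f)*f = f*(-3 - B*f))
-3978*P(-1, 4) = -(-3978)*(-3 - 1*4*(-1)) = -(-3978)*(-3 + 4) = -(-3978) = -3978*(-1) = 3978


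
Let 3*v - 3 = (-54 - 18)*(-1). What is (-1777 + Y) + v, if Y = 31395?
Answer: 29643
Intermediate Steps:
v = 25 (v = 1 + ((-54 - 18)*(-1))/3 = 1 + (-72*(-1))/3 = 1 + (1/3)*72 = 1 + 24 = 25)
(-1777 + Y) + v = (-1777 + 31395) + 25 = 29618 + 25 = 29643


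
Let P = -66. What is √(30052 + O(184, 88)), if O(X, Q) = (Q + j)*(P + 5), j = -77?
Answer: √29381 ≈ 171.41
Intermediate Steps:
O(X, Q) = 4697 - 61*Q (O(X, Q) = (Q - 77)*(-66 + 5) = (-77 + Q)*(-61) = 4697 - 61*Q)
√(30052 + O(184, 88)) = √(30052 + (4697 - 61*88)) = √(30052 + (4697 - 5368)) = √(30052 - 671) = √29381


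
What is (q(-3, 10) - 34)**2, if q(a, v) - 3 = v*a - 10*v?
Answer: 25921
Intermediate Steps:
q(a, v) = 3 - 10*v + a*v (q(a, v) = 3 + (v*a - 10*v) = 3 + (a*v - 10*v) = 3 + (-10*v + a*v) = 3 - 10*v + a*v)
(q(-3, 10) - 34)**2 = ((3 - 10*10 - 3*10) - 34)**2 = ((3 - 100 - 30) - 34)**2 = (-127 - 34)**2 = (-161)**2 = 25921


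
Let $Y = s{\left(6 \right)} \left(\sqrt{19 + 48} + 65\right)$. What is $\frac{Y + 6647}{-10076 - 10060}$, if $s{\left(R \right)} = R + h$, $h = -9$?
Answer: $- \frac{1613}{5034} + \frac{\sqrt{67}}{6712} \approx -0.3192$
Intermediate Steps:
$s{\left(R \right)} = -9 + R$ ($s{\left(R \right)} = R - 9 = -9 + R$)
$Y = -195 - 3 \sqrt{67}$ ($Y = \left(-9 + 6\right) \left(\sqrt{19 + 48} + 65\right) = - 3 \left(\sqrt{67} + 65\right) = - 3 \left(65 + \sqrt{67}\right) = -195 - 3 \sqrt{67} \approx -219.56$)
$\frac{Y + 6647}{-10076 - 10060} = \frac{\left(-195 - 3 \sqrt{67}\right) + 6647}{-10076 - 10060} = \frac{6452 - 3 \sqrt{67}}{-20136} = \left(6452 - 3 \sqrt{67}\right) \left(- \frac{1}{20136}\right) = - \frac{1613}{5034} + \frac{\sqrt{67}}{6712}$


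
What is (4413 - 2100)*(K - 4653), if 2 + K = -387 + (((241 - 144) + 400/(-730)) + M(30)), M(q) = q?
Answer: -829985355/73 ≈ -1.1370e+7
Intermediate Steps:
K = -19166/73 (K = -2 + (-387 + (((241 - 144) + 400/(-730)) + 30)) = -2 + (-387 + ((97 + 400*(-1/730)) + 30)) = -2 + (-387 + ((97 - 40/73) + 30)) = -2 + (-387 + (7041/73 + 30)) = -2 + (-387 + 9231/73) = -2 - 19020/73 = -19166/73 ≈ -262.55)
(4413 - 2100)*(K - 4653) = (4413 - 2100)*(-19166/73 - 4653) = 2313*(-358835/73) = -829985355/73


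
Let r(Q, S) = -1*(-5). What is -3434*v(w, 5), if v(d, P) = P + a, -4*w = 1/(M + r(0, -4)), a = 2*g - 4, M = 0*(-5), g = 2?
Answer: -17170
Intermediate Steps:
M = 0
r(Q, S) = 5
a = 0 (a = 2*2 - 4 = 4 - 4 = 0)
w = -1/20 (w = -1/(4*(0 + 5)) = -¼/5 = -¼*⅕ = -1/20 ≈ -0.050000)
v(d, P) = P (v(d, P) = P + 0 = P)
-3434*v(w, 5) = -3434*5 = -17170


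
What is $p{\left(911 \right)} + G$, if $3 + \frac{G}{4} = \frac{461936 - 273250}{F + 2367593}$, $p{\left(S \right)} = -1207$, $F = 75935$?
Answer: $- \frac{372238236}{305441} \approx -1218.7$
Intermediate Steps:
$G = - \frac{3570949}{305441}$ ($G = -12 + 4 \frac{461936 - 273250}{75935 + 2367593} = -12 + 4 \cdot \frac{188686}{2443528} = -12 + 4 \cdot 188686 \cdot \frac{1}{2443528} = -12 + 4 \cdot \frac{94343}{1221764} = -12 + \frac{94343}{305441} = - \frac{3570949}{305441} \approx -11.691$)
$p{\left(911 \right)} + G = -1207 - \frac{3570949}{305441} = - \frac{372238236}{305441}$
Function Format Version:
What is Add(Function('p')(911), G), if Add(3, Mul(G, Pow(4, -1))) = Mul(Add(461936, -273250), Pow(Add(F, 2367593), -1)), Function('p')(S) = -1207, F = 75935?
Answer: Rational(-372238236, 305441) ≈ -1218.7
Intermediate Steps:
G = Rational(-3570949, 305441) (G = Add(-12, Mul(4, Mul(Add(461936, -273250), Pow(Add(75935, 2367593), -1)))) = Add(-12, Mul(4, Mul(188686, Pow(2443528, -1)))) = Add(-12, Mul(4, Mul(188686, Rational(1, 2443528)))) = Add(-12, Mul(4, Rational(94343, 1221764))) = Add(-12, Rational(94343, 305441)) = Rational(-3570949, 305441) ≈ -11.691)
Add(Function('p')(911), G) = Add(-1207, Rational(-3570949, 305441)) = Rational(-372238236, 305441)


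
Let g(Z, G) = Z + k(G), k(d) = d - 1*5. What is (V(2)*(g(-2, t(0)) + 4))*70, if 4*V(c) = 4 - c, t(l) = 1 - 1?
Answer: -105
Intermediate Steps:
k(d) = -5 + d (k(d) = d - 5 = -5 + d)
t(l) = 0
V(c) = 1 - c/4 (V(c) = (4 - c)/4 = 1 - c/4)
g(Z, G) = -5 + G + Z (g(Z, G) = Z + (-5 + G) = -5 + G + Z)
(V(2)*(g(-2, t(0)) + 4))*70 = ((1 - ¼*2)*((-5 + 0 - 2) + 4))*70 = ((1 - ½)*(-7 + 4))*70 = ((½)*(-3))*70 = -3/2*70 = -105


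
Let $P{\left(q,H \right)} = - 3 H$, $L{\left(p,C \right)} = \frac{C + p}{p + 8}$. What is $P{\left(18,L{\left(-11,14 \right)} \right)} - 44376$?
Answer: $-44373$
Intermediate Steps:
$L{\left(p,C \right)} = \frac{C + p}{8 + p}$
$P{\left(18,L{\left(-11,14 \right)} \right)} - 44376 = - 3 \frac{14 - 11}{8 - 11} - 44376 = - 3 \frac{1}{-3} \cdot 3 - 44376 = - 3 \left(\left(- \frac{1}{3}\right) 3\right) - 44376 = \left(-3\right) \left(-1\right) - 44376 = 3 - 44376 = -44373$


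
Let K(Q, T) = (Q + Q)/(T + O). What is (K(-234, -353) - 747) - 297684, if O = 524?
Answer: -5670241/19 ≈ -2.9843e+5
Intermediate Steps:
K(Q, T) = 2*Q/(524 + T) (K(Q, T) = (Q + Q)/(T + 524) = (2*Q)/(524 + T) = 2*Q/(524 + T))
(K(-234, -353) - 747) - 297684 = (2*(-234)/(524 - 353) - 747) - 297684 = (2*(-234)/171 - 747) - 297684 = (2*(-234)*(1/171) - 747) - 297684 = (-52/19 - 747) - 297684 = -14245/19 - 297684 = -5670241/19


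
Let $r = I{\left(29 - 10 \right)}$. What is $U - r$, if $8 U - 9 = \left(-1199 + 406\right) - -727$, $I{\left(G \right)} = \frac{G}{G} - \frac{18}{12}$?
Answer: $- \frac{53}{8} \approx -6.625$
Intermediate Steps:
$I{\left(G \right)} = - \frac{1}{2}$ ($I{\left(G \right)} = 1 - \frac{3}{2} = - \frac{1}{2}$)
$U = - \frac{57}{8}$ ($U = \frac{9}{8} + \frac{\left(-1199 + 406\right) - -727}{8} = \frac{9}{8} + \frac{-793 + 727}{8} = \frac{9}{8} + \frac{1}{8} \left(-66\right) = \frac{9}{8} - \frac{33}{4} = - \frac{57}{8} \approx -7.125$)
$r = - \frac{1}{2} \approx -0.5$
$U - r = - \frac{57}{8} - - \frac{1}{2} = - \frac{57}{8} + \frac{1}{2} = - \frac{53}{8}$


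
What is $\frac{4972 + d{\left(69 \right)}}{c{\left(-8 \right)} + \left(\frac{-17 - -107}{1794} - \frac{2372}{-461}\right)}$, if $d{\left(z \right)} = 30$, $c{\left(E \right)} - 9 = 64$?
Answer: $\frac{344735339}{5389195} \approx 63.968$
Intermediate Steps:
$c{\left(E \right)} = 73$ ($c{\left(E \right)} = 9 + 64 = 73$)
$\frac{4972 + d{\left(69 \right)}}{c{\left(-8 \right)} + \left(\frac{-17 - -107}{1794} - \frac{2372}{-461}\right)} = \frac{4972 + 30}{73 + \left(\frac{-17 - -107}{1794} - \frac{2372}{-461}\right)} = \frac{5002}{73 + \left(\left(-17 + 107\right) \frac{1}{1794} - - \frac{2372}{461}\right)} = \frac{5002}{73 + \left(90 \cdot \frac{1}{1794} + \frac{2372}{461}\right)} = \frac{5002}{73 + \left(\frac{15}{299} + \frac{2372}{461}\right)} = \frac{5002}{73 + \frac{716143}{137839}} = \frac{5002}{\frac{10778390}{137839}} = 5002 \cdot \frac{137839}{10778390} = \frac{344735339}{5389195}$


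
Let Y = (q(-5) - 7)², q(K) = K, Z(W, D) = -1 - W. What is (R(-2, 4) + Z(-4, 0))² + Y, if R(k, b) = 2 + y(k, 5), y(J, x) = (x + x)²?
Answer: 11169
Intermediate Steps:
y(J, x) = 4*x² (y(J, x) = (2*x)² = 4*x²)
R(k, b) = 102 (R(k, b) = 2 + 4*5² = 2 + 4*25 = 2 + 100 = 102)
Y = 144 (Y = (-5 - 7)² = (-12)² = 144)
(R(-2, 4) + Z(-4, 0))² + Y = (102 + (-1 - 1*(-4)))² + 144 = (102 + (-1 + 4))² + 144 = (102 + 3)² + 144 = 105² + 144 = 11025 + 144 = 11169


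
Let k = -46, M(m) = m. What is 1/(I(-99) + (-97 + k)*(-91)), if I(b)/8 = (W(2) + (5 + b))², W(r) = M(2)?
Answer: 1/80725 ≈ 1.2388e-5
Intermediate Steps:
W(r) = 2
I(b) = 8*(7 + b)² (I(b) = 8*(2 + (5 + b))² = 8*(7 + b)²)
1/(I(-99) + (-97 + k)*(-91)) = 1/(8*(7 - 99)² + (-97 - 46)*(-91)) = 1/(8*(-92)² - 143*(-91)) = 1/(8*8464 + 13013) = 1/(67712 + 13013) = 1/80725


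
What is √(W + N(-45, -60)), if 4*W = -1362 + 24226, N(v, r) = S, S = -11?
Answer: √5705 ≈ 75.531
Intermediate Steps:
N(v, r) = -11
W = 5716 (W = (-1362 + 24226)/4 = (¼)*22864 = 5716)
√(W + N(-45, -60)) = √(5716 - 11) = √5705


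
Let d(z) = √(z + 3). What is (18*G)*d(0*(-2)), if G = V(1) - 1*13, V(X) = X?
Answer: -216*√3 ≈ -374.12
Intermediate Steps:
G = -12 (G = 1 - 1*13 = 1 - 13 = -12)
d(z) = √(3 + z)
(18*G)*d(0*(-2)) = (18*(-12))*√(3 + 0*(-2)) = -216*√(3 + 0) = -216*√3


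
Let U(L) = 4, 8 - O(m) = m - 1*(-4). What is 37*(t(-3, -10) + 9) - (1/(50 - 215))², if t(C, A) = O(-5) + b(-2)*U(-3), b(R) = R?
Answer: 10073249/27225 ≈ 370.00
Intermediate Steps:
O(m) = 4 - m (O(m) = 8 - (m - 1*(-4)) = 8 - (m + 4) = 8 - (4 + m) = 8 + (-4 - m) = 4 - m)
t(C, A) = 1 (t(C, A) = (4 - 1*(-5)) - 2*4 = (4 + 5) - 8 = 9 - 8 = 1)
37*(t(-3, -10) + 9) - (1/(50 - 215))² = 37*(1 + 9) - (1/(50 - 215))² = 37*10 - (1/(-165))² = 370 - (-1/165)² = 370 - 1*1/27225 = 370 - 1/27225 = 10073249/27225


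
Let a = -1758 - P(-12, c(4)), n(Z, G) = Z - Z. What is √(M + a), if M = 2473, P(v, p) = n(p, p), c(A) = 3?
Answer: √715 ≈ 26.739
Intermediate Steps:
n(Z, G) = 0
P(v, p) = 0
a = -1758 (a = -1758 - 1*0 = -1758 + 0 = -1758)
√(M + a) = √(2473 - 1758) = √715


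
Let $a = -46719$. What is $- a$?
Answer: $46719$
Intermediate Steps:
$- a = \left(-1\right) \left(-46719\right) = 46719$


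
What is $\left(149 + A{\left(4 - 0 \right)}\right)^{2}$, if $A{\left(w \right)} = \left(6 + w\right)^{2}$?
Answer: $62001$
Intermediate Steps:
$\left(149 + A{\left(4 - 0 \right)}\right)^{2} = \left(149 + \left(6 + \left(4 - 0\right)\right)^{2}\right)^{2} = \left(149 + \left(6 + \left(4 + 0\right)\right)^{2}\right)^{2} = \left(149 + \left(6 + 4\right)^{2}\right)^{2} = \left(149 + 10^{2}\right)^{2} = \left(149 + 100\right)^{2} = 249^{2} = 62001$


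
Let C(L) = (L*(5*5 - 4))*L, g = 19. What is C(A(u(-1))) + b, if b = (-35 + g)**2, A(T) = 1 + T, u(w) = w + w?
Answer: 277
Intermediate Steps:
u(w) = 2*w
b = 256 (b = (-35 + 19)**2 = (-16)**2 = 256)
C(L) = 21*L**2 (C(L) = (L*(25 - 4))*L = (L*21)*L = (21*L)*L = 21*L**2)
C(A(u(-1))) + b = 21*(1 + 2*(-1))**2 + 256 = 21*(1 - 2)**2 + 256 = 21*(-1)**2 + 256 = 21*1 + 256 = 21 + 256 = 277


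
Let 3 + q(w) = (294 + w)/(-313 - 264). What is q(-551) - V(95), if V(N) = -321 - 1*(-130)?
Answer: 108733/577 ≈ 188.45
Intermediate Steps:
V(N) = -191 (V(N) = -321 + 130 = -191)
q(w) = -2025/577 - w/577 (q(w) = -3 + (294 + w)/(-313 - 264) = -3 + (294 + w)/(-577) = -3 + (294 + w)*(-1/577) = -3 + (-294/577 - w/577) = -2025/577 - w/577)
q(-551) - V(95) = (-2025/577 - 1/577*(-551)) - 1*(-191) = (-2025/577 + 551/577) + 191 = -1474/577 + 191 = 108733/577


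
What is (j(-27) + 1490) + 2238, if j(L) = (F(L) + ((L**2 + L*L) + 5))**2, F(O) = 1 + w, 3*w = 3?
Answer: 2149953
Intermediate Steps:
w = 1 (w = (1/3)*3 = 1)
F(O) = 2 (F(O) = 1 + 1 = 2)
j(L) = (7 + 2*L**2)**2 (j(L) = (2 + ((L**2 + L*L) + 5))**2 = (2 + ((L**2 + L**2) + 5))**2 = (2 + (2*L**2 + 5))**2 = (2 + (5 + 2*L**2))**2 = (7 + 2*L**2)**2)
(j(-27) + 1490) + 2238 = ((7 + 2*(-27)**2)**2 + 1490) + 2238 = ((7 + 2*729)**2 + 1490) + 2238 = ((7 + 1458)**2 + 1490) + 2238 = (1465**2 + 1490) + 2238 = (2146225 + 1490) + 2238 = 2147715 + 2238 = 2149953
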